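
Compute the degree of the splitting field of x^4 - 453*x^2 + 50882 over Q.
[K:Q] = 4

f factors as (x^2 - 247)(x^2 - 206); the splitting field is K = Q(sqrt(247), sqrt(206)). Since 247, 206, and 50882 are all non-squares in Q, the three subfields Q(sqrt(247)), Q(sqrt(206)), Q(sqrt(50882)) are distinct degree-2 extensions, so [K:Q] = 4 (Klein four Galois group).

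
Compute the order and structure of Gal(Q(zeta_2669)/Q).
|Gal(Q(zeta_2669)/Q)| = phi(2669) = 2496; group ≅ (Z/2669Z)^* ≅ Z/16Z × Z/156Z

The n-th cyclotomic polynomial Φ_2669(x) is the minimal polynomial of zeta_2669 over Q and has degree phi(2669) = 2496. So Q(zeta_2669) is a degree-2496 Galois extension with Galois group (Z/2669Z)^*. By CRT, (Z/2669Z)^* ≅ (Z/17Z)^* × (Z/157Z)^*. Each prime-power unit group is (Z/17Z)^* ≅ Z/16Z; (Z/157Z)^* ≅ Z/156Z. Hence Gal(Q(zeta_2669)/Q) ≅ Z/16Z × Z/156Z.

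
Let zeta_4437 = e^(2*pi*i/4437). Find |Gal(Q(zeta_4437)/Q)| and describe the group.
|Gal(Q(zeta_4437)/Q)| = phi(4437) = 2688; group ≅ (Z/4437Z)^* ≅ Z/6Z × Z/16Z × Z/28Z

The n-th cyclotomic polynomial Φ_4437(x) is the minimal polynomial of zeta_4437 over Q and has degree phi(4437) = 2688. So Q(zeta_4437) is a degree-2688 Galois extension with Galois group (Z/4437Z)^*. By CRT, (Z/4437Z)^* ≅ (Z/9Z)^* × (Z/17Z)^* × (Z/29Z)^*. Each prime-power unit group is (Z/9Z)^* ≅ Z/6Z; (Z/17Z)^* ≅ Z/16Z; (Z/29Z)^* ≅ Z/28Z. Hence Gal(Q(zeta_4437)/Q) ≅ Z/6Z × Z/16Z × Z/28Z.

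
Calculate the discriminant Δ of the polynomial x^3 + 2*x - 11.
Δ = -3299

For a depressed cubic x^3 + p x + q the discriminant is Δ = -4 p^3 - 27 q^2 = -4*(2)^3 - 27*(-11)^2 = -32 - 3267 = -3299.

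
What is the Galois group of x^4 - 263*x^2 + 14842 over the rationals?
Gal(K/Q) = V_4 (Klein four-group, Z/2Z × Z/2Z)

f factors as (x^2 - 82)(x^2 - 181), so the splitting field is K = Q(sqrt(82), sqrt(181)). The elements 82, 181, 14842 are all non-squares in Q, so sqrt(82) and sqrt(181) generate independent quadratic extensions. Thus [K:Q] = 4 and Gal(K/Q) is generated by the two order-2 automorphisms sqrt(82) ↦ -sqrt(82) and sqrt(181) ↦ -sqrt(181), giving V_4.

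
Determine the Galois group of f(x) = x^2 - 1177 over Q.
Gal(K/Q) = Z/2Z (cyclic of order 2)

x^2 - 1177 is irreducible over Q since 1177 is not a rational square. The splitting field Q(sqrt(1177)) has degree 2 over Q, and its unique nontrivial automorphism is sqrt(1177) ↦ -sqrt(1177). Hence Gal(Q(sqrt(1177))/Q) = Z/2Z.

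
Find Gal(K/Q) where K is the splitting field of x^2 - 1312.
Gal(K/Q) = Z/2Z (cyclic of order 2)

x^2 - 1312 is irreducible over Q since 1312 is not a rational square. The splitting field Q(sqrt(1312)) has degree 2 over Q, and its unique nontrivial automorphism is sqrt(1312) ↦ -sqrt(1312). Hence Gal(Q(sqrt(1312))/Q) = Z/2Z.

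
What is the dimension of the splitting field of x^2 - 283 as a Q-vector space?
[K:Q] = 2

The polynomial x^2 - 283 is irreducible over Q since 283 is not a perfect square. Its splitting field is Q(sqrt(283)), which has degree 2 over Q.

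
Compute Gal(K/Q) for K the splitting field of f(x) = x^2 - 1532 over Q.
Gal(K/Q) = Z/2Z (cyclic of order 2)

x^2 - 1532 is irreducible over Q since 1532 is not a rational square. The splitting field Q(sqrt(1532)) has degree 2 over Q, and its unique nontrivial automorphism is sqrt(1532) ↦ -sqrt(1532). Hence Gal(Q(sqrt(1532))/Q) = Z/2Z.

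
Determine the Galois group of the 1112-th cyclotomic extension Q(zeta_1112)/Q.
|Gal(Q(zeta_1112)/Q)| = phi(1112) = 552; group ≅ (Z/1112Z)^* ≅ Z/2Z × Z/2Z × Z/138Z

The n-th cyclotomic polynomial Φ_1112(x) is the minimal polynomial of zeta_1112 over Q and has degree phi(1112) = 552. So Q(zeta_1112) is a degree-552 Galois extension with Galois group (Z/1112Z)^*. By CRT, (Z/1112Z)^* ≅ (Z/8Z)^* × (Z/139Z)^*. Each prime-power unit group is (Z/8Z)^* ≅ Z/2Z × Z/2Z; (Z/139Z)^* ≅ Z/138Z. Hence Gal(Q(zeta_1112)/Q) ≅ Z/2Z × Z/2Z × Z/138Z.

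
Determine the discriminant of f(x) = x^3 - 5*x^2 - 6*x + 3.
Δ = 4641

For x^3 + a x^2 + b x + c the discriminant is Δ = 18 a b c - 4 a^3 c + a^2 b^2 - 4 b^3 - 27 c^2.
Plug a = -5, b = -6, c = 3:
  18*(-5)*(-6)*(3) - 4*(-5)^3*(3) + (-5)^2*(-6)^2 - 4*(-6)^3 - 27*(3)^2
  = 1620 + (1500) + 900 + (864) + (-243)
  = 4641.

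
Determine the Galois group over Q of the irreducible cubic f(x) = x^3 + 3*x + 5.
Gal(K/Q) = S_3 (symmetric group of order 6)

Compute the discriminant of x^3 + (0)*x^2 + (3)*x + (5): Δ = -783. Since Δ is not a rational square, the Galois group is not contained in A_3; it must be the full S_3 (irreducibility of the cubic rules out anything smaller).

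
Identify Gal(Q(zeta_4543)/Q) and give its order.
|Gal(Q(zeta_4543)/Q)| = phi(4543) = 3480; group ≅ (Z/4543Z)^* ≅ Z/6Z × Z/10Z × Z/58Z

The n-th cyclotomic polynomial Φ_4543(x) is the minimal polynomial of zeta_4543 over Q and has degree phi(4543) = 3480. So Q(zeta_4543) is a degree-3480 Galois extension with Galois group (Z/4543Z)^*. By CRT, (Z/4543Z)^* ≅ (Z/7Z)^* × (Z/11Z)^* × (Z/59Z)^*. Each prime-power unit group is (Z/7Z)^* ≅ Z/6Z; (Z/11Z)^* ≅ Z/10Z; (Z/59Z)^* ≅ Z/58Z. Hence Gal(Q(zeta_4543)/Q) ≅ Z/6Z × Z/10Z × Z/58Z.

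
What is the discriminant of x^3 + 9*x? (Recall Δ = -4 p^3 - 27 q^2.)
Δ = -2916

For a depressed cubic x^3 + p x + q the discriminant is Δ = -4 p^3 - 27 q^2 = -4*(9)^3 - 27*(0)^2 = -2916 - 0 = -2916.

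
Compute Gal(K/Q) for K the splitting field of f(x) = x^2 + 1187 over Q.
Gal(K/Q) = Z/2Z (cyclic of order 2)

x^2 + 1187 is irreducible over Q since -1187 is not a rational square. The splitting field Q(sqrt(-1187)) has degree 2 over Q, and its unique nontrivial automorphism is sqrt(-1187) ↦ -sqrt(-1187). Hence Gal(Q(sqrt(-1187))/Q) = Z/2Z.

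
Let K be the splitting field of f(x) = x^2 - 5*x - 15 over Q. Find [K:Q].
[K:Q] = 2

The discriminant of x^2 + (-5)*x + (-15) is b^2 - 4c = 25 - (-60) = 85. Since 85 is not a perfect square in Q, the polynomial is irreducible over Q. Its two roots generate a degree-2 extension, so [K:Q] = 2.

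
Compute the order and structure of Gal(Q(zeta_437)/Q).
|Gal(Q(zeta_437)/Q)| = phi(437) = 396; group ≅ (Z/437Z)^* ≅ Z/18Z × Z/22Z

The n-th cyclotomic polynomial Φ_437(x) is the minimal polynomial of zeta_437 over Q and has degree phi(437) = 396. So Q(zeta_437) is a degree-396 Galois extension with Galois group (Z/437Z)^*. By CRT, (Z/437Z)^* ≅ (Z/19Z)^* × (Z/23Z)^*. Each prime-power unit group is (Z/19Z)^* ≅ Z/18Z; (Z/23Z)^* ≅ Z/22Z. Hence Gal(Q(zeta_437)/Q) ≅ Z/18Z × Z/22Z.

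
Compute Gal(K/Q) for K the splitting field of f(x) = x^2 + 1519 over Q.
Gal(K/Q) = Z/2Z (cyclic of order 2)

x^2 + 1519 is irreducible over Q since -1519 is not a rational square. The splitting field Q(sqrt(-1519)) has degree 2 over Q, and its unique nontrivial automorphism is sqrt(-1519) ↦ -sqrt(-1519). Hence Gal(Q(sqrt(-1519))/Q) = Z/2Z.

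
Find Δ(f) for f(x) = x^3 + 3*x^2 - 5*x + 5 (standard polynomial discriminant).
Δ = -1840

For x^3 + a x^2 + b x + c the discriminant is Δ = 18 a b c - 4 a^3 c + a^2 b^2 - 4 b^3 - 27 c^2.
Plug a = 3, b = -5, c = 5:
  18*(3)*(-5)*(5) - 4*(3)^3*(5) + (3)^2*(-5)^2 - 4*(-5)^3 - 27*(5)^2
  = -1350 + (-540) + 225 + (500) + (-675)
  = -1840.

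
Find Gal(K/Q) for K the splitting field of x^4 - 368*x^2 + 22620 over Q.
Gal(K/Q) = V_4 (Klein four-group, Z/2Z × Z/2Z)

f factors as (x^2 - 290)(x^2 - 78), so the splitting field is K = Q(sqrt(290), sqrt(78)). The elements 290, 78, 22620 are all non-squares in Q, so sqrt(290) and sqrt(78) generate independent quadratic extensions. Thus [K:Q] = 4 and Gal(K/Q) is generated by the two order-2 automorphisms sqrt(290) ↦ -sqrt(290) and sqrt(78) ↦ -sqrt(78), giving V_4.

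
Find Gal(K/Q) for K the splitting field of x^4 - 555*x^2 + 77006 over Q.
Gal(K/Q) = V_4 (Klein four-group, Z/2Z × Z/2Z)

f factors as (x^2 - 277)(x^2 - 278), so the splitting field is K = Q(sqrt(277), sqrt(278)). The elements 277, 278, 77006 are all non-squares in Q, so sqrt(277) and sqrt(278) generate independent quadratic extensions. Thus [K:Q] = 4 and Gal(K/Q) is generated by the two order-2 automorphisms sqrt(277) ↦ -sqrt(277) and sqrt(278) ↦ -sqrt(278), giving V_4.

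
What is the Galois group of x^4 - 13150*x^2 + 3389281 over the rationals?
Gal(K/Q) = Z/2Z (cyclic of order 2)

f factors as (x^2 - 263)(x^2 - 12887), so the splitting field is K = Q(sqrt(263), sqrt(12887)). The squarefree part of 263 is 263 and the squarefree part of 12887 is also 263, so sqrt(263) and sqrt(12887) are both rational multiples of sqrt(263). Hence Q(sqrt(263)) = Q(sqrt(12887)) = Q(sqrt(263)), and the splitting field collapses to a single degree-2 extension with Galois group Z/2Z.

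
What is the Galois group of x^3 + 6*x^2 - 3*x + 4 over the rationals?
Gal(K/Q) = S_3 (symmetric group of order 6)

Compute the discriminant of x^3 + (6)*x^2 + (-3)*x + (4): Δ = -4752. Since Δ is not a rational square, the Galois group is not contained in A_3; it must be the full S_3 (irreducibility of the cubic rules out anything smaller).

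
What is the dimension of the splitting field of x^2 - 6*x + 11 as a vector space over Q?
[K:Q] = 2

The discriminant of x^2 + (-6)*x + (11) is b^2 - 4c = 36 - (44) = -8. Since -8 is not a perfect square in Q, the polynomial is irreducible over Q. Its two roots generate a degree-2 extension, so [K:Q] = 2.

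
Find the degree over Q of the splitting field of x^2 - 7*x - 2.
[K:Q] = 2

The discriminant of x^2 + (-7)*x + (-2) is b^2 - 4c = 49 - (-8) = 57. Since 57 is not a perfect square in Q, the polynomial is irreducible over Q. Its two roots generate a degree-2 extension, so [K:Q] = 2.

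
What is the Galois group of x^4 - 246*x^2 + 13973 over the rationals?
Gal(K/Q) = V_4 (Klein four-group, Z/2Z × Z/2Z)

f factors as (x^2 - 89)(x^2 - 157), so the splitting field is K = Q(sqrt(89), sqrt(157)). The elements 89, 157, 13973 are all non-squares in Q, so sqrt(89) and sqrt(157) generate independent quadratic extensions. Thus [K:Q] = 4 and Gal(K/Q) is generated by the two order-2 automorphisms sqrt(89) ↦ -sqrt(89) and sqrt(157) ↦ -sqrt(157), giving V_4.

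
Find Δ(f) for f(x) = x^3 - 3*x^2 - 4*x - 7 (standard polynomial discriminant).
Δ = -3191

For x^3 + a x^2 + b x + c the discriminant is Δ = 18 a b c - 4 a^3 c + a^2 b^2 - 4 b^3 - 27 c^2.
Plug a = -3, b = -4, c = -7:
  18*(-3)*(-4)*(-7) - 4*(-3)^3*(-7) + (-3)^2*(-4)^2 - 4*(-4)^3 - 27*(-7)^2
  = -1512 + (-756) + 144 + (256) + (-1323)
  = -3191.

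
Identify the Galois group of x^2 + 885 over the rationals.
Gal(K/Q) = Z/2Z (cyclic of order 2)

x^2 + 885 is irreducible over Q since -885 is not a rational square. The splitting field Q(sqrt(-885)) has degree 2 over Q, and its unique nontrivial automorphism is sqrt(-885) ↦ -sqrt(-885). Hence Gal(Q(sqrt(-885))/Q) = Z/2Z.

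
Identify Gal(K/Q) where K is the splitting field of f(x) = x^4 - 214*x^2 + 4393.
Gal(K/Q) = V_4 (Klein four-group, Z/2Z × Z/2Z)

f factors as (x^2 - 191)(x^2 - 23), so the splitting field is K = Q(sqrt(191), sqrt(23)). The elements 191, 23, 4393 are all non-squares in Q, so sqrt(191) and sqrt(23) generate independent quadratic extensions. Thus [K:Q] = 4 and Gal(K/Q) is generated by the two order-2 automorphisms sqrt(191) ↦ -sqrt(191) and sqrt(23) ↦ -sqrt(23), giving V_4.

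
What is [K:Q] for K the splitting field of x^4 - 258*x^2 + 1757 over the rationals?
[K:Q] = 4

f factors as (x^2 - 251)(x^2 - 7); the splitting field is K = Q(sqrt(251), sqrt(7)). Since 251, 7, and 1757 are all non-squares in Q, the three subfields Q(sqrt(251)), Q(sqrt(7)), Q(sqrt(1757)) are distinct degree-2 extensions, so [K:Q] = 4 (Klein four Galois group).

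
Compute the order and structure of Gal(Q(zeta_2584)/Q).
|Gal(Q(zeta_2584)/Q)| = phi(2584) = 1152; group ≅ (Z/2584Z)^* ≅ Z/2Z × Z/2Z × Z/16Z × Z/18Z

The n-th cyclotomic polynomial Φ_2584(x) is the minimal polynomial of zeta_2584 over Q and has degree phi(2584) = 1152. So Q(zeta_2584) is a degree-1152 Galois extension with Galois group (Z/2584Z)^*. By CRT, (Z/2584Z)^* ≅ (Z/8Z)^* × (Z/17Z)^* × (Z/19Z)^*. Each prime-power unit group is (Z/8Z)^* ≅ Z/2Z × Z/2Z; (Z/17Z)^* ≅ Z/16Z; (Z/19Z)^* ≅ Z/18Z. Hence Gal(Q(zeta_2584)/Q) ≅ Z/2Z × Z/2Z × Z/16Z × Z/18Z.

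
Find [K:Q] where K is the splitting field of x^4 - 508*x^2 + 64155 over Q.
[K:Q] = 4

f factors as (x^2 - 235)(x^2 - 273); the splitting field is K = Q(sqrt(235), sqrt(273)). Since 235, 273, and 64155 are all non-squares in Q, the three subfields Q(sqrt(235)), Q(sqrt(273)), Q(sqrt(64155)) are distinct degree-2 extensions, so [K:Q] = 4 (Klein four Galois group).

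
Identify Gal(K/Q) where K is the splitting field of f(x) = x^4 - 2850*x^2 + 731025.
Gal(K/Q) = Z/2Z (cyclic of order 2)

f factors as (x^2 - 2565)(x^2 - 285), so the splitting field is K = Q(sqrt(2565), sqrt(285)). The squarefree part of 2565 is 285 and the squarefree part of 285 is also 285, so sqrt(2565) and sqrt(285) are both rational multiples of sqrt(285). Hence Q(sqrt(2565)) = Q(sqrt(285)) = Q(sqrt(285)), and the splitting field collapses to a single degree-2 extension with Galois group Z/2Z.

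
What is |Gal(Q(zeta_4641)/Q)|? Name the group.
|Gal(Q(zeta_4641)/Q)| = phi(4641) = 2304; group ≅ (Z/4641Z)^* ≅ Z/2Z × Z/6Z × Z/12Z × Z/16Z

The n-th cyclotomic polynomial Φ_4641(x) is the minimal polynomial of zeta_4641 over Q and has degree phi(4641) = 2304. So Q(zeta_4641) is a degree-2304 Galois extension with Galois group (Z/4641Z)^*. By CRT, (Z/4641Z)^* ≅ (Z/3Z)^* × (Z/7Z)^* × (Z/13Z)^* × (Z/17Z)^*. Each prime-power unit group is (Z/3Z)^* ≅ Z/2Z; (Z/7Z)^* ≅ Z/6Z; (Z/13Z)^* ≅ Z/12Z; (Z/17Z)^* ≅ Z/16Z. Hence Gal(Q(zeta_4641)/Q) ≅ Z/2Z × Z/6Z × Z/12Z × Z/16Z.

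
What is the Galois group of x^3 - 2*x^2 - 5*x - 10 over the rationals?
Gal(K/Q) = S_3 (symmetric group of order 6)

Compute the discriminant of x^3 + (-2)*x^2 + (-5)*x + (-10): Δ = -4220. Since Δ is not a rational square, the Galois group is not contained in A_3; it must be the full S_3 (irreducibility of the cubic rules out anything smaller).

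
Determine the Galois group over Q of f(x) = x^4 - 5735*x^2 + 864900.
Gal(K/Q) = Z/2Z (cyclic of order 2)

f factors as (x^2 - 155)(x^2 - 5580), so the splitting field is K = Q(sqrt(155), sqrt(5580)). The squarefree part of 155 is 155 and the squarefree part of 5580 is also 155, so sqrt(155) and sqrt(5580) are both rational multiples of sqrt(155). Hence Q(sqrt(155)) = Q(sqrt(5580)) = Q(sqrt(155)), and the splitting field collapses to a single degree-2 extension with Galois group Z/2Z.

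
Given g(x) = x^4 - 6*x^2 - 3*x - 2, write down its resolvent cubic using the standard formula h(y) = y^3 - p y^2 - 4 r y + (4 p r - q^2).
h(y) = y^3 + 6*y^2 + 8*y + 39

Identify coefficients: p = -6, q = -3, r = -2.
Plug into h(y) = y^3 - p y^2 - 4 r y + (4 p r - q^2):
  h(y) = y^3 - (-6) y^2 - 4*(-2) y + (4*(-6)*(-2) - (-3)^2)
       = y^3 + (6) y^2 + (8) y + (39).
Simplifying: h(y) = y^3 + 6*y^2 + 8*y + 39.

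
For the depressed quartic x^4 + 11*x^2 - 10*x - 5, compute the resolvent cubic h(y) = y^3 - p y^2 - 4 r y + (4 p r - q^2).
h(y) = y^3 - 11*y^2 + 20*y - 320

Identify coefficients: p = 11, q = -10, r = -5.
Plug into h(y) = y^3 - p y^2 - 4 r y + (4 p r - q^2):
  h(y) = y^3 - (11) y^2 - 4*(-5) y + (4*(11)*(-5) - (-10)^2)
       = y^3 + (-11) y^2 + (20) y + (-320).
Simplifying: h(y) = y^3 - 11*y^2 + 20*y - 320.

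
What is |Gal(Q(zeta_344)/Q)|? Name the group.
|Gal(Q(zeta_344)/Q)| = phi(344) = 168; group ≅ (Z/344Z)^* ≅ Z/2Z × Z/2Z × Z/42Z

The n-th cyclotomic polynomial Φ_344(x) is the minimal polynomial of zeta_344 over Q and has degree phi(344) = 168. So Q(zeta_344) is a degree-168 Galois extension with Galois group (Z/344Z)^*. By CRT, (Z/344Z)^* ≅ (Z/8Z)^* × (Z/43Z)^*. Each prime-power unit group is (Z/8Z)^* ≅ Z/2Z × Z/2Z; (Z/43Z)^* ≅ Z/42Z. Hence Gal(Q(zeta_344)/Q) ≅ Z/2Z × Z/2Z × Z/42Z.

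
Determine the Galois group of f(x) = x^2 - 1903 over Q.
Gal(K/Q) = Z/2Z (cyclic of order 2)

x^2 - 1903 is irreducible over Q since 1903 is not a rational square. The splitting field Q(sqrt(1903)) has degree 2 over Q, and its unique nontrivial automorphism is sqrt(1903) ↦ -sqrt(1903). Hence Gal(Q(sqrt(1903))/Q) = Z/2Z.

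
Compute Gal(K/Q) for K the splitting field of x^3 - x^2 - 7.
Gal(K/Q) = S_3 (symmetric group of order 6)

Compute the discriminant of x^3 + (-1)*x^2 + (0)*x + (-7): Δ = -1351. Since Δ is not a rational square, the Galois group is not contained in A_3; it must be the full S_3 (irreducibility of the cubic rules out anything smaller).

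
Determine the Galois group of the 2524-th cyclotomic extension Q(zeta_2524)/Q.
|Gal(Q(zeta_2524)/Q)| = phi(2524) = 1260; group ≅ (Z/2524Z)^* ≅ Z/2Z × Z/630Z

The n-th cyclotomic polynomial Φ_2524(x) is the minimal polynomial of zeta_2524 over Q and has degree phi(2524) = 1260. So Q(zeta_2524) is a degree-1260 Galois extension with Galois group (Z/2524Z)^*. By CRT, (Z/2524Z)^* ≅ (Z/4Z)^* × (Z/631Z)^*. Each prime-power unit group is (Z/4Z)^* ≅ Z/2Z; (Z/631Z)^* ≅ Z/630Z. Hence Gal(Q(zeta_2524)/Q) ≅ Z/2Z × Z/630Z.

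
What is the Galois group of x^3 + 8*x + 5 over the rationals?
Gal(K/Q) = S_3 (symmetric group of order 6)

Compute the discriminant of x^3 + (0)*x^2 + (8)*x + (5): Δ = -2723. Since Δ is not a rational square, the Galois group is not contained in A_3; it must be the full S_3 (irreducibility of the cubic rules out anything smaller).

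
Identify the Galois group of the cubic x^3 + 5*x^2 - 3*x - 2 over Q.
Gal(K/Q) = S_3 (symmetric group of order 6)

Compute the discriminant of x^3 + (5)*x^2 + (-3)*x + (-2): Δ = 1765. Since Δ is not a rational square, the Galois group is not contained in A_3; it must be the full S_3 (irreducibility of the cubic rules out anything smaller).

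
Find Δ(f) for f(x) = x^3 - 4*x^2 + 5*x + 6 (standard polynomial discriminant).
Δ = -1696

For x^3 + a x^2 + b x + c the discriminant is Δ = 18 a b c - 4 a^3 c + a^2 b^2 - 4 b^3 - 27 c^2.
Plug a = -4, b = 5, c = 6:
  18*(-4)*(5)*(6) - 4*(-4)^3*(6) + (-4)^2*(5)^2 - 4*(5)^3 - 27*(6)^2
  = -2160 + (1536) + 400 + (-500) + (-972)
  = -1696.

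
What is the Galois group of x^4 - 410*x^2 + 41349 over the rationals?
Gal(K/Q) = V_4 (Klein four-group, Z/2Z × Z/2Z)

f factors as (x^2 - 231)(x^2 - 179), so the splitting field is K = Q(sqrt(231), sqrt(179)). The elements 231, 179, 41349 are all non-squares in Q, so sqrt(231) and sqrt(179) generate independent quadratic extensions. Thus [K:Q] = 4 and Gal(K/Q) is generated by the two order-2 automorphisms sqrt(231) ↦ -sqrt(231) and sqrt(179) ↦ -sqrt(179), giving V_4.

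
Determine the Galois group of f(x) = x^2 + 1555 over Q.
Gal(K/Q) = Z/2Z (cyclic of order 2)

x^2 + 1555 is irreducible over Q since -1555 is not a rational square. The splitting field Q(sqrt(-1555)) has degree 2 over Q, and its unique nontrivial automorphism is sqrt(-1555) ↦ -sqrt(-1555). Hence Gal(Q(sqrt(-1555))/Q) = Z/2Z.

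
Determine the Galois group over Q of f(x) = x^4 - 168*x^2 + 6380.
Gal(K/Q) = V_4 (Klein four-group, Z/2Z × Z/2Z)

f factors as (x^2 - 110)(x^2 - 58), so the splitting field is K = Q(sqrt(110), sqrt(58)). The elements 110, 58, 6380 are all non-squares in Q, so sqrt(110) and sqrt(58) generate independent quadratic extensions. Thus [K:Q] = 4 and Gal(K/Q) is generated by the two order-2 automorphisms sqrt(110) ↦ -sqrt(110) and sqrt(58) ↦ -sqrt(58), giving V_4.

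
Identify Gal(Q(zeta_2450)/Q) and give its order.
|Gal(Q(zeta_2450)/Q)| = phi(2450) = 840; group ≅ (Z/2450Z)^* ≅ Z/20Z × Z/42Z

The n-th cyclotomic polynomial Φ_2450(x) is the minimal polynomial of zeta_2450 over Q and has degree phi(2450) = 840. So Q(zeta_2450) is a degree-840 Galois extension with Galois group (Z/2450Z)^*. By CRT, (Z/2450Z)^* ≅ (Z/2Z)^* × (Z/25Z)^* × (Z/49Z)^*. Each prime-power unit group is (Z/2Z)^* ≅ trivial group (order 1); (Z/25Z)^* ≅ Z/20Z; (Z/49Z)^* ≅ Z/42Z. Hence Gal(Q(zeta_2450)/Q) ≅ Z/20Z × Z/42Z.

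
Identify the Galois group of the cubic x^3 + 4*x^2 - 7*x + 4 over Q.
Gal(K/Q) = S_3 (symmetric group of order 6)

Compute the discriminant of x^3 + (4)*x^2 + (-7)*x + (4): Δ = -1316. Since Δ is not a rational square, the Galois group is not contained in A_3; it must be the full S_3 (irreducibility of the cubic rules out anything smaller).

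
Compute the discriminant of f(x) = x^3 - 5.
Δ = -675

For a depressed cubic x^3 + p x + q the discriminant is Δ = -4 p^3 - 27 q^2 = -4*(0)^3 - 27*(-5)^2 = 0 - 675 = -675.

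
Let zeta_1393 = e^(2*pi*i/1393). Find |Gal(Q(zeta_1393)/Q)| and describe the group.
|Gal(Q(zeta_1393)/Q)| = phi(1393) = 1188; group ≅ (Z/1393Z)^* ≅ Z/6Z × Z/198Z

The n-th cyclotomic polynomial Φ_1393(x) is the minimal polynomial of zeta_1393 over Q and has degree phi(1393) = 1188. So Q(zeta_1393) is a degree-1188 Galois extension with Galois group (Z/1393Z)^*. By CRT, (Z/1393Z)^* ≅ (Z/7Z)^* × (Z/199Z)^*. Each prime-power unit group is (Z/7Z)^* ≅ Z/6Z; (Z/199Z)^* ≅ Z/198Z. Hence Gal(Q(zeta_1393)/Q) ≅ Z/6Z × Z/198Z.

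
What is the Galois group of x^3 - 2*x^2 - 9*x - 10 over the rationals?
Gal(K/Q) = S_3 (symmetric group of order 6)

Compute the discriminant of x^3 + (-2)*x^2 + (-9)*x + (-10): Δ = -3020. Since Δ is not a rational square, the Galois group is not contained in A_3; it must be the full S_3 (irreducibility of the cubic rules out anything smaller).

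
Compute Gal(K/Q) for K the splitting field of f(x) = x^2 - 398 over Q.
Gal(K/Q) = Z/2Z (cyclic of order 2)

x^2 - 398 is irreducible over Q since 398 is not a rational square. The splitting field Q(sqrt(398)) has degree 2 over Q, and its unique nontrivial automorphism is sqrt(398) ↦ -sqrt(398). Hence Gal(Q(sqrt(398))/Q) = Z/2Z.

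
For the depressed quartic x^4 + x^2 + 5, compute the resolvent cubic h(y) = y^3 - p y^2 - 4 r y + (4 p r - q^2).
h(y) = y^3 - y^2 - 20*y + 20

Identify coefficients: p = 1, q = 0, r = 5.
Plug into h(y) = y^3 - p y^2 - 4 r y + (4 p r - q^2):
  h(y) = y^3 - (1) y^2 - 4*(5) y + (4*(1)*(5) - (0)^2)
       = y^3 + (-1) y^2 + (-20) y + (20).
Simplifying: h(y) = y^3 - y^2 - 20*y + 20.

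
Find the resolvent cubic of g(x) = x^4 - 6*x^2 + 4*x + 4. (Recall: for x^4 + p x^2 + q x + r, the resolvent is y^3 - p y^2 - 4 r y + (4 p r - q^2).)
h(y) = y^3 + 6*y^2 - 16*y - 112

Identify coefficients: p = -6, q = 4, r = 4.
Plug into h(y) = y^3 - p y^2 - 4 r y + (4 p r - q^2):
  h(y) = y^3 - (-6) y^2 - 4*(4) y + (4*(-6)*(4) - (4)^2)
       = y^3 + (6) y^2 + (-16) y + (-112).
Simplifying: h(y) = y^3 + 6*y^2 - 16*y - 112.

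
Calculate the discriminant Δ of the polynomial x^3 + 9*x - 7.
Δ = -4239

For a depressed cubic x^3 + p x + q the discriminant is Δ = -4 p^3 - 27 q^2 = -4*(9)^3 - 27*(-7)^2 = -2916 - 1323 = -4239.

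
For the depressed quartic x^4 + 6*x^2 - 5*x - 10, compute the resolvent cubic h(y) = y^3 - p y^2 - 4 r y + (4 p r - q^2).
h(y) = y^3 - 6*y^2 + 40*y - 265

Identify coefficients: p = 6, q = -5, r = -10.
Plug into h(y) = y^3 - p y^2 - 4 r y + (4 p r - q^2):
  h(y) = y^3 - (6) y^2 - 4*(-10) y + (4*(6)*(-10) - (-5)^2)
       = y^3 + (-6) y^2 + (40) y + (-265).
Simplifying: h(y) = y^3 - 6*y^2 + 40*y - 265.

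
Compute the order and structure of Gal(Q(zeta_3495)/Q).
|Gal(Q(zeta_3495)/Q)| = phi(3495) = 1856; group ≅ (Z/3495Z)^* ≅ Z/2Z × Z/4Z × Z/232Z

The n-th cyclotomic polynomial Φ_3495(x) is the minimal polynomial of zeta_3495 over Q and has degree phi(3495) = 1856. So Q(zeta_3495) is a degree-1856 Galois extension with Galois group (Z/3495Z)^*. By CRT, (Z/3495Z)^* ≅ (Z/3Z)^* × (Z/5Z)^* × (Z/233Z)^*. Each prime-power unit group is (Z/3Z)^* ≅ Z/2Z; (Z/5Z)^* ≅ Z/4Z; (Z/233Z)^* ≅ Z/232Z. Hence Gal(Q(zeta_3495)/Q) ≅ Z/2Z × Z/4Z × Z/232Z.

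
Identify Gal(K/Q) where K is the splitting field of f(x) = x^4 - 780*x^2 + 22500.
Gal(K/Q) = Z/2Z (cyclic of order 2)

f factors as (x^2 - 30)(x^2 - 750), so the splitting field is K = Q(sqrt(30), sqrt(750)). The squarefree part of 30 is 30 and the squarefree part of 750 is also 30, so sqrt(30) and sqrt(750) are both rational multiples of sqrt(30). Hence Q(sqrt(30)) = Q(sqrt(750)) = Q(sqrt(30)), and the splitting field collapses to a single degree-2 extension with Galois group Z/2Z.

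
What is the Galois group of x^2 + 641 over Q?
Gal(K/Q) = Z/2Z (cyclic of order 2)

x^2 + 641 is irreducible over Q since -641 is not a rational square. The splitting field Q(sqrt(-641)) has degree 2 over Q, and its unique nontrivial automorphism is sqrt(-641) ↦ -sqrt(-641). Hence Gal(Q(sqrt(-641))/Q) = Z/2Z.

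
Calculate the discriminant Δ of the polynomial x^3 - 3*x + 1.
Δ = 81

For x^3 + a x^2 + b x + c the discriminant is Δ = 18 a b c - 4 a^3 c + a^2 b^2 - 4 b^3 - 27 c^2.
Plug a = 0, b = -3, c = 1:
  18*(0)*(-3)*(1) - 4*(0)^3*(1) + (0)^2*(-3)^2 - 4*(-3)^3 - 27*(1)^2
  = 0 + (0) + 0 + (108) + (-27)
  = 81.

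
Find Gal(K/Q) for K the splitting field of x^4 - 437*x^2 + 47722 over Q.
Gal(K/Q) = V_4 (Klein four-group, Z/2Z × Z/2Z)

f factors as (x^2 - 214)(x^2 - 223), so the splitting field is K = Q(sqrt(214), sqrt(223)). The elements 214, 223, 47722 are all non-squares in Q, so sqrt(214) and sqrt(223) generate independent quadratic extensions. Thus [K:Q] = 4 and Gal(K/Q) is generated by the two order-2 automorphisms sqrt(214) ↦ -sqrt(214) and sqrt(223) ↦ -sqrt(223), giving V_4.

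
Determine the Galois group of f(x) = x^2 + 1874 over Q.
Gal(K/Q) = Z/2Z (cyclic of order 2)

x^2 + 1874 is irreducible over Q since -1874 is not a rational square. The splitting field Q(sqrt(-1874)) has degree 2 over Q, and its unique nontrivial automorphism is sqrt(-1874) ↦ -sqrt(-1874). Hence Gal(Q(sqrt(-1874))/Q) = Z/2Z.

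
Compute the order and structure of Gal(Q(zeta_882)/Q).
|Gal(Q(zeta_882)/Q)| = phi(882) = 252; group ≅ (Z/882Z)^* ≅ Z/6Z × Z/42Z

The n-th cyclotomic polynomial Φ_882(x) is the minimal polynomial of zeta_882 over Q and has degree phi(882) = 252. So Q(zeta_882) is a degree-252 Galois extension with Galois group (Z/882Z)^*. By CRT, (Z/882Z)^* ≅ (Z/2Z)^* × (Z/9Z)^* × (Z/49Z)^*. Each prime-power unit group is (Z/2Z)^* ≅ trivial group (order 1); (Z/9Z)^* ≅ Z/6Z; (Z/49Z)^* ≅ Z/42Z. Hence Gal(Q(zeta_882)/Q) ≅ Z/6Z × Z/42Z.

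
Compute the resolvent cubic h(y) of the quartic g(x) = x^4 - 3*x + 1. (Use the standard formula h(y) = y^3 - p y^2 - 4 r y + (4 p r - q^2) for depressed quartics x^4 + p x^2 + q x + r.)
h(y) = y^3 - 4*y - 9

Identify coefficients: p = 0, q = -3, r = 1.
Plug into h(y) = y^3 - p y^2 - 4 r y + (4 p r - q^2):
  h(y) = y^3 - (0) y^2 - 4*(1) y + (4*(0)*(1) - (-3)^2)
       = y^3 + (0) y^2 + (-4) y + (-9).
Simplifying: h(y) = y^3 - 4*y - 9.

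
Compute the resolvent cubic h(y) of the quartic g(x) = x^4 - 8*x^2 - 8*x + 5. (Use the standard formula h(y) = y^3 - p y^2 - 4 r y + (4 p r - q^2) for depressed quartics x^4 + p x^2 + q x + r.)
h(y) = y^3 + 8*y^2 - 20*y - 224

Identify coefficients: p = -8, q = -8, r = 5.
Plug into h(y) = y^3 - p y^2 - 4 r y + (4 p r - q^2):
  h(y) = y^3 - (-8) y^2 - 4*(5) y + (4*(-8)*(5) - (-8)^2)
       = y^3 + (8) y^2 + (-20) y + (-224).
Simplifying: h(y) = y^3 + 8*y^2 - 20*y - 224.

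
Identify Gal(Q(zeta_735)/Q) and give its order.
|Gal(Q(zeta_735)/Q)| = phi(735) = 336; group ≅ (Z/735Z)^* ≅ Z/2Z × Z/4Z × Z/42Z

The n-th cyclotomic polynomial Φ_735(x) is the minimal polynomial of zeta_735 over Q and has degree phi(735) = 336. So Q(zeta_735) is a degree-336 Galois extension with Galois group (Z/735Z)^*. By CRT, (Z/735Z)^* ≅ (Z/3Z)^* × (Z/5Z)^* × (Z/49Z)^*. Each prime-power unit group is (Z/3Z)^* ≅ Z/2Z; (Z/5Z)^* ≅ Z/4Z; (Z/49Z)^* ≅ Z/42Z. Hence Gal(Q(zeta_735)/Q) ≅ Z/2Z × Z/4Z × Z/42Z.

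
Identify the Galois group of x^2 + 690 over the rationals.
Gal(K/Q) = Z/2Z (cyclic of order 2)

x^2 + 690 is irreducible over Q since -690 is not a rational square. The splitting field Q(sqrt(-690)) has degree 2 over Q, and its unique nontrivial automorphism is sqrt(-690) ↦ -sqrt(-690). Hence Gal(Q(sqrt(-690))/Q) = Z/2Z.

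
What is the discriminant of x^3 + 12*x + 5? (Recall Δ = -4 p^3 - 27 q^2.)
Δ = -7587

For a depressed cubic x^3 + p x + q the discriminant is Δ = -4 p^3 - 27 q^2 = -4*(12)^3 - 27*(5)^2 = -6912 - 675 = -7587.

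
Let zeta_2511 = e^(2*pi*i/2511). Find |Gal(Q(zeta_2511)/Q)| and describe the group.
|Gal(Q(zeta_2511)/Q)| = phi(2511) = 1620; group ≅ (Z/2511Z)^* ≅ Z/30Z × Z/54Z

The n-th cyclotomic polynomial Φ_2511(x) is the minimal polynomial of zeta_2511 over Q and has degree phi(2511) = 1620. So Q(zeta_2511) is a degree-1620 Galois extension with Galois group (Z/2511Z)^*. By CRT, (Z/2511Z)^* ≅ (Z/81Z)^* × (Z/31Z)^*. Each prime-power unit group is (Z/81Z)^* ≅ Z/54Z; (Z/31Z)^* ≅ Z/30Z. Hence Gal(Q(zeta_2511)/Q) ≅ Z/30Z × Z/54Z.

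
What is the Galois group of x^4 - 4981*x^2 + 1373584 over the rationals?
Gal(K/Q) = Z/2Z (cyclic of order 2)

f factors as (x^2 - 293)(x^2 - 4688), so the splitting field is K = Q(sqrt(293), sqrt(4688)). The squarefree part of 293 is 293 and the squarefree part of 4688 is also 293, so sqrt(293) and sqrt(4688) are both rational multiples of sqrt(293). Hence Q(sqrt(293)) = Q(sqrt(4688)) = Q(sqrt(293)), and the splitting field collapses to a single degree-2 extension with Galois group Z/2Z.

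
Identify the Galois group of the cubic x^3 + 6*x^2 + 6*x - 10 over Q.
Gal(K/Q) = S_3 (symmetric group of order 6)

Compute the discriminant of x^3 + (6)*x^2 + (6)*x + (-10): Δ = -108. Since Δ is not a rational square, the Galois group is not contained in A_3; it must be the full S_3 (irreducibility of the cubic rules out anything smaller).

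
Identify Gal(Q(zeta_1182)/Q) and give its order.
|Gal(Q(zeta_1182)/Q)| = phi(1182) = 392; group ≅ (Z/1182Z)^* ≅ Z/2Z × Z/196Z

The n-th cyclotomic polynomial Φ_1182(x) is the minimal polynomial of zeta_1182 over Q and has degree phi(1182) = 392. So Q(zeta_1182) is a degree-392 Galois extension with Galois group (Z/1182Z)^*. By CRT, (Z/1182Z)^* ≅ (Z/2Z)^* × (Z/3Z)^* × (Z/197Z)^*. Each prime-power unit group is (Z/2Z)^* ≅ trivial group (order 1); (Z/3Z)^* ≅ Z/2Z; (Z/197Z)^* ≅ Z/196Z. Hence Gal(Q(zeta_1182)/Q) ≅ Z/2Z × Z/196Z.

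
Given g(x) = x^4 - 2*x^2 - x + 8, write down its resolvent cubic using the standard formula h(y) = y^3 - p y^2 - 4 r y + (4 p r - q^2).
h(y) = y^3 + 2*y^2 - 32*y - 65

Identify coefficients: p = -2, q = -1, r = 8.
Plug into h(y) = y^3 - p y^2 - 4 r y + (4 p r - q^2):
  h(y) = y^3 - (-2) y^2 - 4*(8) y + (4*(-2)*(8) - (-1)^2)
       = y^3 + (2) y^2 + (-32) y + (-65).
Simplifying: h(y) = y^3 + 2*y^2 - 32*y - 65.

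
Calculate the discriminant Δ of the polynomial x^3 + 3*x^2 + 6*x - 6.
Δ = -2808

For x^3 + a x^2 + b x + c the discriminant is Δ = 18 a b c - 4 a^3 c + a^2 b^2 - 4 b^3 - 27 c^2.
Plug a = 3, b = 6, c = -6:
  18*(3)*(6)*(-6) - 4*(3)^3*(-6) + (3)^2*(6)^2 - 4*(6)^3 - 27*(-6)^2
  = -1944 + (648) + 324 + (-864) + (-972)
  = -2808.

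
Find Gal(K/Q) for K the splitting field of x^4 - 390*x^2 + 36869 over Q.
Gal(K/Q) = V_4 (Klein four-group, Z/2Z × Z/2Z)

f factors as (x^2 - 161)(x^2 - 229), so the splitting field is K = Q(sqrt(161), sqrt(229)). The elements 161, 229, 36869 are all non-squares in Q, so sqrt(161) and sqrt(229) generate independent quadratic extensions. Thus [K:Q] = 4 and Gal(K/Q) is generated by the two order-2 automorphisms sqrt(161) ↦ -sqrt(161) and sqrt(229) ↦ -sqrt(229), giving V_4.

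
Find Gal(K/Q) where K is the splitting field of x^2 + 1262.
Gal(K/Q) = Z/2Z (cyclic of order 2)

x^2 + 1262 is irreducible over Q since -1262 is not a rational square. The splitting field Q(sqrt(-1262)) has degree 2 over Q, and its unique nontrivial automorphism is sqrt(-1262) ↦ -sqrt(-1262). Hence Gal(Q(sqrt(-1262))/Q) = Z/2Z.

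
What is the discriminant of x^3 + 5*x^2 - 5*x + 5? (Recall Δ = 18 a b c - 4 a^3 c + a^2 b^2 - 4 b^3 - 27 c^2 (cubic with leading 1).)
Δ = -4300

For x^3 + a x^2 + b x + c the discriminant is Δ = 18 a b c - 4 a^3 c + a^2 b^2 - 4 b^3 - 27 c^2.
Plug a = 5, b = -5, c = 5:
  18*(5)*(-5)*(5) - 4*(5)^3*(5) + (5)^2*(-5)^2 - 4*(-5)^3 - 27*(5)^2
  = -2250 + (-2500) + 625 + (500) + (-675)
  = -4300.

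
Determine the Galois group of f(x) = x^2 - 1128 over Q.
Gal(K/Q) = Z/2Z (cyclic of order 2)

x^2 - 1128 is irreducible over Q since 1128 is not a rational square. The splitting field Q(sqrt(1128)) has degree 2 over Q, and its unique nontrivial automorphism is sqrt(1128) ↦ -sqrt(1128). Hence Gal(Q(sqrt(1128))/Q) = Z/2Z.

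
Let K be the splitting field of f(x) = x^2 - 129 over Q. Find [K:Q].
[K:Q] = 2

The polynomial x^2 - 129 is irreducible over Q since 129 is not a perfect square. Its splitting field is Q(sqrt(129)), which has degree 2 over Q.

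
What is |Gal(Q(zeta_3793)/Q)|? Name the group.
|Gal(Q(zeta_3793)/Q)| = phi(3793) = 3792; group ≅ (Z/3793Z)^* ≅ Z/3792Z

The n-th cyclotomic polynomial Φ_3793(x) is the minimal polynomial of zeta_3793 over Q and has degree phi(3793) = 3792. So Q(zeta_3793) is a degree-3792 Galois extension with Galois group (Z/3793Z)^*. (Z/3793Z)^* is cyclic since 3793 is an odd prime power (or 4). Hence Gal(Q(zeta_3793)/Q) ≅ Z/3792Z.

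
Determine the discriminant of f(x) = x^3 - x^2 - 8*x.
Δ = 2112

For x^3 + a x^2 + b x + c the discriminant is Δ = 18 a b c - 4 a^3 c + a^2 b^2 - 4 b^3 - 27 c^2.
Plug a = -1, b = -8, c = 0:
  18*(-1)*(-8)*(0) - 4*(-1)^3*(0) + (-1)^2*(-8)^2 - 4*(-8)^3 - 27*(0)^2
  = 0 + (0) + 64 + (2048) + (0)
  = 2112.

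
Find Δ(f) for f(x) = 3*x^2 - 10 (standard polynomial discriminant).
Δ = 120

For a quadratic a x^2 + b x + c the discriminant is Δ = b^2 - 4ac = (0)^2 - 4*(3)*(-10) = 0 - (-120) = 120.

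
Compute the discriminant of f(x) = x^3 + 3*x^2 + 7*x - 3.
Δ = -1984

For x^3 + a x^2 + b x + c the discriminant is Δ = 18 a b c - 4 a^3 c + a^2 b^2 - 4 b^3 - 27 c^2.
Plug a = 3, b = 7, c = -3:
  18*(3)*(7)*(-3) - 4*(3)^3*(-3) + (3)^2*(7)^2 - 4*(7)^3 - 27*(-3)^2
  = -1134 + (324) + 441 + (-1372) + (-243)
  = -1984.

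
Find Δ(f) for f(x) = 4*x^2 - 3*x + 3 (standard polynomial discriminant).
Δ = -39

For a quadratic a x^2 + b x + c the discriminant is Δ = b^2 - 4ac = (-3)^2 - 4*(4)*(3) = 9 - (48) = -39.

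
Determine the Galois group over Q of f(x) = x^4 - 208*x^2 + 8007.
Gal(K/Q) = V_4 (Klein four-group, Z/2Z × Z/2Z)

f factors as (x^2 - 51)(x^2 - 157), so the splitting field is K = Q(sqrt(51), sqrt(157)). The elements 51, 157, 8007 are all non-squares in Q, so sqrt(51) and sqrt(157) generate independent quadratic extensions. Thus [K:Q] = 4 and Gal(K/Q) is generated by the two order-2 automorphisms sqrt(51) ↦ -sqrt(51) and sqrt(157) ↦ -sqrt(157), giving V_4.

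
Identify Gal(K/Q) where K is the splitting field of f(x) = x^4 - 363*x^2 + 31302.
Gal(K/Q) = V_4 (Klein four-group, Z/2Z × Z/2Z)

f factors as (x^2 - 141)(x^2 - 222), so the splitting field is K = Q(sqrt(141), sqrt(222)). The elements 141, 222, 31302 are all non-squares in Q, so sqrt(141) and sqrt(222) generate independent quadratic extensions. Thus [K:Q] = 4 and Gal(K/Q) is generated by the two order-2 automorphisms sqrt(141) ↦ -sqrt(141) and sqrt(222) ↦ -sqrt(222), giving V_4.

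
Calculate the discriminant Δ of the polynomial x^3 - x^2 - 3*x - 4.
Δ = -547

For x^3 + a x^2 + b x + c the discriminant is Δ = 18 a b c - 4 a^3 c + a^2 b^2 - 4 b^3 - 27 c^2.
Plug a = -1, b = -3, c = -4:
  18*(-1)*(-3)*(-4) - 4*(-1)^3*(-4) + (-1)^2*(-3)^2 - 4*(-3)^3 - 27*(-4)^2
  = -216 + (-16) + 9 + (108) + (-432)
  = -547.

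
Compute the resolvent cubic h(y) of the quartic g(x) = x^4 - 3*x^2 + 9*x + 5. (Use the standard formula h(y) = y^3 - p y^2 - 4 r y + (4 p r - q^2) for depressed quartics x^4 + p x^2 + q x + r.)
h(y) = y^3 + 3*y^2 - 20*y - 141

Identify coefficients: p = -3, q = 9, r = 5.
Plug into h(y) = y^3 - p y^2 - 4 r y + (4 p r - q^2):
  h(y) = y^3 - (-3) y^2 - 4*(5) y + (4*(-3)*(5) - (9)^2)
       = y^3 + (3) y^2 + (-20) y + (-141).
Simplifying: h(y) = y^3 + 3*y^2 - 20*y - 141.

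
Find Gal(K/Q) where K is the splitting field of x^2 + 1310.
Gal(K/Q) = Z/2Z (cyclic of order 2)

x^2 + 1310 is irreducible over Q since -1310 is not a rational square. The splitting field Q(sqrt(-1310)) has degree 2 over Q, and its unique nontrivial automorphism is sqrt(-1310) ↦ -sqrt(-1310). Hence Gal(Q(sqrt(-1310))/Q) = Z/2Z.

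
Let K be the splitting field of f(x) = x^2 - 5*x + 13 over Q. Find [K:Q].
[K:Q] = 2

The discriminant of x^2 + (-5)*x + (13) is b^2 - 4c = 25 - (52) = -27. Since -27 is not a perfect square in Q, the polynomial is irreducible over Q. Its two roots generate a degree-2 extension, so [K:Q] = 2.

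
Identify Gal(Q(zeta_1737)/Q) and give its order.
|Gal(Q(zeta_1737)/Q)| = phi(1737) = 1152; group ≅ (Z/1737Z)^* ≅ Z/6Z × Z/192Z

The n-th cyclotomic polynomial Φ_1737(x) is the minimal polynomial of zeta_1737 over Q and has degree phi(1737) = 1152. So Q(zeta_1737) is a degree-1152 Galois extension with Galois group (Z/1737Z)^*. By CRT, (Z/1737Z)^* ≅ (Z/9Z)^* × (Z/193Z)^*. Each prime-power unit group is (Z/9Z)^* ≅ Z/6Z; (Z/193Z)^* ≅ Z/192Z. Hence Gal(Q(zeta_1737)/Q) ≅ Z/6Z × Z/192Z.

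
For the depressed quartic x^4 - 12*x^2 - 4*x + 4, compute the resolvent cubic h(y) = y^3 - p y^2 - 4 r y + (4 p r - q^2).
h(y) = y^3 + 12*y^2 - 16*y - 208

Identify coefficients: p = -12, q = -4, r = 4.
Plug into h(y) = y^3 - p y^2 - 4 r y + (4 p r - q^2):
  h(y) = y^3 - (-12) y^2 - 4*(4) y + (4*(-12)*(4) - (-4)^2)
       = y^3 + (12) y^2 + (-16) y + (-208).
Simplifying: h(y) = y^3 + 12*y^2 - 16*y - 208.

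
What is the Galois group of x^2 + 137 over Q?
Gal(K/Q) = Z/2Z (cyclic of order 2)

x^2 + 137 is irreducible over Q since -137 is not a rational square. The splitting field Q(sqrt(-137)) has degree 2 over Q, and its unique nontrivial automorphism is sqrt(-137) ↦ -sqrt(-137). Hence Gal(Q(sqrt(-137))/Q) = Z/2Z.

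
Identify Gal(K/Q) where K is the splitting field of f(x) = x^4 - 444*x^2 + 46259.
Gal(K/Q) = V_4 (Klein four-group, Z/2Z × Z/2Z)

f factors as (x^2 - 277)(x^2 - 167), so the splitting field is K = Q(sqrt(277), sqrt(167)). The elements 277, 167, 46259 are all non-squares in Q, so sqrt(277) and sqrt(167) generate independent quadratic extensions. Thus [K:Q] = 4 and Gal(K/Q) is generated by the two order-2 automorphisms sqrt(277) ↦ -sqrt(277) and sqrt(167) ↦ -sqrt(167), giving V_4.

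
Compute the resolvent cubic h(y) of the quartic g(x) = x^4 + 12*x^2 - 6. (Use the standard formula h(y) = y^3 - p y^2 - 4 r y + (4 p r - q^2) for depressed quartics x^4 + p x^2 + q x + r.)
h(y) = y^3 - 12*y^2 + 24*y - 288

Identify coefficients: p = 12, q = 0, r = -6.
Plug into h(y) = y^3 - p y^2 - 4 r y + (4 p r - q^2):
  h(y) = y^3 - (12) y^2 - 4*(-6) y + (4*(12)*(-6) - (0)^2)
       = y^3 + (-12) y^2 + (24) y + (-288).
Simplifying: h(y) = y^3 - 12*y^2 + 24*y - 288.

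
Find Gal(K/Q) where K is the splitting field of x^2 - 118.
Gal(K/Q) = Z/2Z (cyclic of order 2)

x^2 - 118 is irreducible over Q since 118 is not a rational square. The splitting field Q(sqrt(118)) has degree 2 over Q, and its unique nontrivial automorphism is sqrt(118) ↦ -sqrt(118). Hence Gal(Q(sqrt(118))/Q) = Z/2Z.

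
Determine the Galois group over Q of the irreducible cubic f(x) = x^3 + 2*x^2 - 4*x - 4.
Gal(K/Q) = S_3 (symmetric group of order 6)

Compute the discriminant of x^3 + (2)*x^2 + (-4)*x + (-4): Δ = 592. Since Δ is not a rational square, the Galois group is not contained in A_3; it must be the full S_3 (irreducibility of the cubic rules out anything smaller).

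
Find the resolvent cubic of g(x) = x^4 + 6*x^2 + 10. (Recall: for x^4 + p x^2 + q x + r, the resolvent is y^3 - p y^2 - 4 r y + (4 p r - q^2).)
h(y) = y^3 - 6*y^2 - 40*y + 240

Identify coefficients: p = 6, q = 0, r = 10.
Plug into h(y) = y^3 - p y^2 - 4 r y + (4 p r - q^2):
  h(y) = y^3 - (6) y^2 - 4*(10) y + (4*(6)*(10) - (0)^2)
       = y^3 + (-6) y^2 + (-40) y + (240).
Simplifying: h(y) = y^3 - 6*y^2 - 40*y + 240.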